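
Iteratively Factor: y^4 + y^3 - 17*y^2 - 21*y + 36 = (y - 4)*(y^3 + 5*y^2 + 3*y - 9) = (y - 4)*(y + 3)*(y^2 + 2*y - 3) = (y - 4)*(y + 3)^2*(y - 1)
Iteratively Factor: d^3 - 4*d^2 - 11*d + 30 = (d - 2)*(d^2 - 2*d - 15) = (d - 2)*(d + 3)*(d - 5)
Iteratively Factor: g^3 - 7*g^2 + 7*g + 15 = (g - 5)*(g^2 - 2*g - 3) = (g - 5)*(g - 3)*(g + 1)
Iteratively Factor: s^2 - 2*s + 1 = (s - 1)*(s - 1)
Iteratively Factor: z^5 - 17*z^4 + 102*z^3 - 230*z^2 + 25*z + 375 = (z - 5)*(z^4 - 12*z^3 + 42*z^2 - 20*z - 75) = (z - 5)*(z - 3)*(z^3 - 9*z^2 + 15*z + 25) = (z - 5)^2*(z - 3)*(z^2 - 4*z - 5) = (z - 5)^2*(z - 3)*(z + 1)*(z - 5)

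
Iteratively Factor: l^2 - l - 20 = (l - 5)*(l + 4)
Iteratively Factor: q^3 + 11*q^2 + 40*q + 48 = (q + 4)*(q^2 + 7*q + 12) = (q + 4)^2*(q + 3)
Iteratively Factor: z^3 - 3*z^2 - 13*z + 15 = (z - 5)*(z^2 + 2*z - 3) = (z - 5)*(z + 3)*(z - 1)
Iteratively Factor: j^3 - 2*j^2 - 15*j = (j)*(j^2 - 2*j - 15) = j*(j + 3)*(j - 5)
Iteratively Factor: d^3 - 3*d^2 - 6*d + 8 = (d + 2)*(d^2 - 5*d + 4) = (d - 4)*(d + 2)*(d - 1)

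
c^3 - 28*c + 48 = (c - 4)*(c - 2)*(c + 6)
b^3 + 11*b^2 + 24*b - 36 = (b - 1)*(b + 6)^2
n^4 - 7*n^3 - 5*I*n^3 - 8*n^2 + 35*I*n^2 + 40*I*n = n*(n - 8)*(n + 1)*(n - 5*I)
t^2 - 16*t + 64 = (t - 8)^2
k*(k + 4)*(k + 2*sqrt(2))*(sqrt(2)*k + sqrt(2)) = sqrt(2)*k^4 + 4*k^3 + 5*sqrt(2)*k^3 + 4*sqrt(2)*k^2 + 20*k^2 + 16*k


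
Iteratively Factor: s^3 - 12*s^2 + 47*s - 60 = (s - 4)*(s^2 - 8*s + 15) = (s - 4)*(s - 3)*(s - 5)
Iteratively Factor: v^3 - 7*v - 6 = (v + 1)*(v^2 - v - 6) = (v - 3)*(v + 1)*(v + 2)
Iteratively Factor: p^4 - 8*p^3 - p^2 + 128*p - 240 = (p - 4)*(p^3 - 4*p^2 - 17*p + 60) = (p - 4)*(p + 4)*(p^2 - 8*p + 15) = (p - 5)*(p - 4)*(p + 4)*(p - 3)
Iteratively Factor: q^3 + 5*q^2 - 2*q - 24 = (q + 4)*(q^2 + q - 6) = (q - 2)*(q + 4)*(q + 3)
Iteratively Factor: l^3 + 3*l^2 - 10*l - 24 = (l - 3)*(l^2 + 6*l + 8) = (l - 3)*(l + 2)*(l + 4)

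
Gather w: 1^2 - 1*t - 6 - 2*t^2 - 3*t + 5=-2*t^2 - 4*t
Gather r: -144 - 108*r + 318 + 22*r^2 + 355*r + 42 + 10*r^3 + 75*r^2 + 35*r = 10*r^3 + 97*r^2 + 282*r + 216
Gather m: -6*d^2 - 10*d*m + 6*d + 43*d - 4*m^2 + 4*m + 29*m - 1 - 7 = -6*d^2 + 49*d - 4*m^2 + m*(33 - 10*d) - 8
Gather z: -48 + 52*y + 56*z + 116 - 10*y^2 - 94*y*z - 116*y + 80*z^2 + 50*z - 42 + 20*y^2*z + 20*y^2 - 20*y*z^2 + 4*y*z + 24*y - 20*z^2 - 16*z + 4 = 10*y^2 - 40*y + z^2*(60 - 20*y) + z*(20*y^2 - 90*y + 90) + 30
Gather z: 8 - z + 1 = 9 - z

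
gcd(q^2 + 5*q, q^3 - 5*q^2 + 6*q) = q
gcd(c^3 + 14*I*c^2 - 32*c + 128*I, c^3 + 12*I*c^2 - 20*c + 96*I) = c^2 + 6*I*c + 16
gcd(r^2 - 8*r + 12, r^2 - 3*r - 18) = r - 6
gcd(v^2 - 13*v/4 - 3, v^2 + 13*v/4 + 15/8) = v + 3/4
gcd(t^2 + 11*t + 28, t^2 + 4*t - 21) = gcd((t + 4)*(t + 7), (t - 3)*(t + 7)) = t + 7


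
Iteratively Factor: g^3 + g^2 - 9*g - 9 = (g + 3)*(g^2 - 2*g - 3) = (g + 1)*(g + 3)*(g - 3)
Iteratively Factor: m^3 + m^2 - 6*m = (m - 2)*(m^2 + 3*m) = (m - 2)*(m + 3)*(m)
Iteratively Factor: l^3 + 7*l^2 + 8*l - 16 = (l + 4)*(l^2 + 3*l - 4) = (l + 4)^2*(l - 1)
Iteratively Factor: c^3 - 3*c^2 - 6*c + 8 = (c - 4)*(c^2 + c - 2) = (c - 4)*(c + 2)*(c - 1)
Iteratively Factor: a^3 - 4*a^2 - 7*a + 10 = (a - 1)*(a^2 - 3*a - 10) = (a - 1)*(a + 2)*(a - 5)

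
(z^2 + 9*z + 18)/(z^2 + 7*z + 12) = (z + 6)/(z + 4)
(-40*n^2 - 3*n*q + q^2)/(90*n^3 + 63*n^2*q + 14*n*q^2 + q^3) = (-8*n + q)/(18*n^2 + 9*n*q + q^2)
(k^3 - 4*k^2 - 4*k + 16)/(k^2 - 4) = k - 4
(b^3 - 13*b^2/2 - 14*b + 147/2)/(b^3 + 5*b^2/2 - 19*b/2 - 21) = (b - 7)/(b + 2)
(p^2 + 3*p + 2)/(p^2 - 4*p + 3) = (p^2 + 3*p + 2)/(p^2 - 4*p + 3)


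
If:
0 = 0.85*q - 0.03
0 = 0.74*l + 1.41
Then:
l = -1.91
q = 0.04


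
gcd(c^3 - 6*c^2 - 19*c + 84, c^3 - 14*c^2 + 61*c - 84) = c^2 - 10*c + 21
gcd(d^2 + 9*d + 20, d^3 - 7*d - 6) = 1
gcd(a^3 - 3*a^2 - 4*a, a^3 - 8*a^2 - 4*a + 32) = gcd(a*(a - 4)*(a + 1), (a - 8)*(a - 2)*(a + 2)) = 1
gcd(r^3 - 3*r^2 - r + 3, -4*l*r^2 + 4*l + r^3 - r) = r^2 - 1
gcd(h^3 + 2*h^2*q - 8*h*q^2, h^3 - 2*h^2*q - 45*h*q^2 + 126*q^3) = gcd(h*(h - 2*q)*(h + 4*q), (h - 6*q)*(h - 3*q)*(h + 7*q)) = 1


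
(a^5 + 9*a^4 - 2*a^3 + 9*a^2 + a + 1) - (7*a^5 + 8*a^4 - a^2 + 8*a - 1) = -6*a^5 + a^4 - 2*a^3 + 10*a^2 - 7*a + 2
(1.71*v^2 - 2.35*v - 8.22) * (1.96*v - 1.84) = 3.3516*v^3 - 7.7524*v^2 - 11.7872*v + 15.1248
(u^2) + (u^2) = 2*u^2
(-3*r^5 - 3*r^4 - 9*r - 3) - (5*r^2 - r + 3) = -3*r^5 - 3*r^4 - 5*r^2 - 8*r - 6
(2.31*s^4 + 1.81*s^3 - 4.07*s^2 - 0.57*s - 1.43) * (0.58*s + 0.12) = 1.3398*s^5 + 1.327*s^4 - 2.1434*s^3 - 0.819*s^2 - 0.8978*s - 0.1716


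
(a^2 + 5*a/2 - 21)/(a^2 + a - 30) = (a - 7/2)/(a - 5)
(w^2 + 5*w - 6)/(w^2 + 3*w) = (w^2 + 5*w - 6)/(w*(w + 3))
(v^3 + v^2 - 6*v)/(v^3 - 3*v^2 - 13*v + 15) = v*(v - 2)/(v^2 - 6*v + 5)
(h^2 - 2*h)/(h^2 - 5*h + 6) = h/(h - 3)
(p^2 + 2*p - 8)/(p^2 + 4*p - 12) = (p + 4)/(p + 6)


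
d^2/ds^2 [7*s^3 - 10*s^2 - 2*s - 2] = 42*s - 20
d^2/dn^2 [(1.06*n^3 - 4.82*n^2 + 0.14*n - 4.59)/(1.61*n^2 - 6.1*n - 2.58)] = (-8.5265128291212e-14*n^4 - 6.25739599999997*n^3 - 91.4206499999999*n^2 + 316.294236*n - 448.29402)/(4.173281*n^6 - 47.43543*n^5 + 159.661446*n^4 - 74.95192*n^3 - 255.854988*n^2 - 121.81212*n - 17.173512)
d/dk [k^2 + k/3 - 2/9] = 2*k + 1/3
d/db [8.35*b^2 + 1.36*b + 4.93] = 16.7*b + 1.36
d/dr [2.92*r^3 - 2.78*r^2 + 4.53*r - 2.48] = 8.76*r^2 - 5.56*r + 4.53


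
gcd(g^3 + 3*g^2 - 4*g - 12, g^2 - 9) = g + 3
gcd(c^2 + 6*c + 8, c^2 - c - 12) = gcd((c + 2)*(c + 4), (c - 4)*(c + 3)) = 1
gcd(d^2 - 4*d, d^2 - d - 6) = 1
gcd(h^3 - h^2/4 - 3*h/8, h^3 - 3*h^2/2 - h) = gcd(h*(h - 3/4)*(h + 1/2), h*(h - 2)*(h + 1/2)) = h^2 + h/2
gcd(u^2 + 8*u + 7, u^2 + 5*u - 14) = u + 7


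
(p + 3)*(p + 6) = p^2 + 9*p + 18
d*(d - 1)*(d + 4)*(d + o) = d^4 + d^3*o + 3*d^3 + 3*d^2*o - 4*d^2 - 4*d*o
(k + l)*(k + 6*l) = k^2 + 7*k*l + 6*l^2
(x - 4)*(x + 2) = x^2 - 2*x - 8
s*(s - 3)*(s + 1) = s^3 - 2*s^2 - 3*s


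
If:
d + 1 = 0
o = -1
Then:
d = -1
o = -1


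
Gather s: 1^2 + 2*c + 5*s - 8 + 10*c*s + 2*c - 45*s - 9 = 4*c + s*(10*c - 40) - 16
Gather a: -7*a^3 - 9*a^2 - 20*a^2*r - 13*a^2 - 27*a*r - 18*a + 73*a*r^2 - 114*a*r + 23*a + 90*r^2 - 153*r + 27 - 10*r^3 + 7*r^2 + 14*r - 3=-7*a^3 + a^2*(-20*r - 22) + a*(73*r^2 - 141*r + 5) - 10*r^3 + 97*r^2 - 139*r + 24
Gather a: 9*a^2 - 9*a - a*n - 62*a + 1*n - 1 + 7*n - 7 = 9*a^2 + a*(-n - 71) + 8*n - 8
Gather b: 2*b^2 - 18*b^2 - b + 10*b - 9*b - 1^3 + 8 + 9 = 16 - 16*b^2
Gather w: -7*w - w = -8*w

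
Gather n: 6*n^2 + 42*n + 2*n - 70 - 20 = 6*n^2 + 44*n - 90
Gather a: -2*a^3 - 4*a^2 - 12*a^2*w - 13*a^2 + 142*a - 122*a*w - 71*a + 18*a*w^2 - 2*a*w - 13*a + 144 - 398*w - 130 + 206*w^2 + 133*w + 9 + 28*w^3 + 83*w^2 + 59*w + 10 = -2*a^3 + a^2*(-12*w - 17) + a*(18*w^2 - 124*w + 58) + 28*w^3 + 289*w^2 - 206*w + 33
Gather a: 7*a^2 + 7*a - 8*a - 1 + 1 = 7*a^2 - a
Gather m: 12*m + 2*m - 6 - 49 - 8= 14*m - 63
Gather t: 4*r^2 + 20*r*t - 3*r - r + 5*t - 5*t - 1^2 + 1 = 4*r^2 + 20*r*t - 4*r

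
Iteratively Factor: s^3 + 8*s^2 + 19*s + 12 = (s + 1)*(s^2 + 7*s + 12) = (s + 1)*(s + 4)*(s + 3)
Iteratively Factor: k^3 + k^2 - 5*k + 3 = (k - 1)*(k^2 + 2*k - 3) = (k - 1)^2*(k + 3)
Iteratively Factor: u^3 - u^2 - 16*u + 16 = (u + 4)*(u^2 - 5*u + 4) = (u - 4)*(u + 4)*(u - 1)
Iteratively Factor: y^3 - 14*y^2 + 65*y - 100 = (y - 5)*(y^2 - 9*y + 20) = (y - 5)^2*(y - 4)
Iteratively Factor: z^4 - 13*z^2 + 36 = (z - 3)*(z^3 + 3*z^2 - 4*z - 12) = (z - 3)*(z - 2)*(z^2 + 5*z + 6) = (z - 3)*(z - 2)*(z + 2)*(z + 3)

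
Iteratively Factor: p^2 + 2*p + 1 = (p + 1)*(p + 1)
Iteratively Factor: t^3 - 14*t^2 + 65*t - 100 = (t - 5)*(t^2 - 9*t + 20) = (t - 5)*(t - 4)*(t - 5)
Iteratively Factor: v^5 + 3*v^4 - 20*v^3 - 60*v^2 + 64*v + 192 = (v + 3)*(v^4 - 20*v^2 + 64) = (v - 4)*(v + 3)*(v^3 + 4*v^2 - 4*v - 16) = (v - 4)*(v + 3)*(v + 4)*(v^2 - 4) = (v - 4)*(v - 2)*(v + 3)*(v + 4)*(v + 2)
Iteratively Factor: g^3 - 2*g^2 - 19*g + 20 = (g - 5)*(g^2 + 3*g - 4) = (g - 5)*(g - 1)*(g + 4)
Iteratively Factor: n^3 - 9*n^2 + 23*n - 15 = (n - 5)*(n^2 - 4*n + 3) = (n - 5)*(n - 1)*(n - 3)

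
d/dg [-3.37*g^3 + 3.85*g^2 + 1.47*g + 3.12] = -10.11*g^2 + 7.7*g + 1.47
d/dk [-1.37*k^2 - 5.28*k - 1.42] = -2.74*k - 5.28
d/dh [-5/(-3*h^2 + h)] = 5*(1 - 6*h)/(h^2*(3*h - 1)^2)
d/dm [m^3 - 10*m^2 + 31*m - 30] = 3*m^2 - 20*m + 31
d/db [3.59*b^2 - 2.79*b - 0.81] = 7.18*b - 2.79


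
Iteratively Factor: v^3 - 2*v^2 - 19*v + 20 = (v + 4)*(v^2 - 6*v + 5) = (v - 1)*(v + 4)*(v - 5)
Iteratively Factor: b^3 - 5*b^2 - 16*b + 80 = (b - 5)*(b^2 - 16) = (b - 5)*(b + 4)*(b - 4)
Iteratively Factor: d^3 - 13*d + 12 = (d + 4)*(d^2 - 4*d + 3) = (d - 3)*(d + 4)*(d - 1)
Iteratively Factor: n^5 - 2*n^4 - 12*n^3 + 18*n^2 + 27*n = (n - 3)*(n^4 + n^3 - 9*n^2 - 9*n) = (n - 3)*(n + 1)*(n^3 - 9*n) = n*(n - 3)*(n + 1)*(n^2 - 9) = n*(n - 3)^2*(n + 1)*(n + 3)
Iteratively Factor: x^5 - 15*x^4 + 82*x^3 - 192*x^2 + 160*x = (x - 5)*(x^4 - 10*x^3 + 32*x^2 - 32*x) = (x - 5)*(x - 2)*(x^3 - 8*x^2 + 16*x) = (x - 5)*(x - 4)*(x - 2)*(x^2 - 4*x) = x*(x - 5)*(x - 4)*(x - 2)*(x - 4)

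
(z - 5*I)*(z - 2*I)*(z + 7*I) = z^3 + 39*z - 70*I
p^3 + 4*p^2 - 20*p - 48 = (p - 4)*(p + 2)*(p + 6)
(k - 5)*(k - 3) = k^2 - 8*k + 15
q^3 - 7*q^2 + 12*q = q*(q - 4)*(q - 3)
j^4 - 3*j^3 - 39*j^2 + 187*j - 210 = (j - 5)*(j - 3)*(j - 2)*(j + 7)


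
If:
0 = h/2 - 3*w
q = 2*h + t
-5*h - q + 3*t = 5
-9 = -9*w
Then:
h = 6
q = 71/2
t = 47/2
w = 1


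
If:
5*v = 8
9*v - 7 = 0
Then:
No Solution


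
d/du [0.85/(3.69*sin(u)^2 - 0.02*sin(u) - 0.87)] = (0.017 - 6.273*sin(u))*cos(u)/(-3.69*sin(u)^2 + 0.02*sin(u) + 0.87)^2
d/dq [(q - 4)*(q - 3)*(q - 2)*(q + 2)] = 4*q^3 - 21*q^2 + 16*q + 28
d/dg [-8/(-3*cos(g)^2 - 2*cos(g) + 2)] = 16*(3*cos(g) + 1)*sin(g)/(3*cos(g)^2 + 2*cos(g) - 2)^2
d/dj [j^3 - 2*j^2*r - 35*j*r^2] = 3*j^2 - 4*j*r - 35*r^2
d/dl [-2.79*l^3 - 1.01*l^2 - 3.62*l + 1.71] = -8.37*l^2 - 2.02*l - 3.62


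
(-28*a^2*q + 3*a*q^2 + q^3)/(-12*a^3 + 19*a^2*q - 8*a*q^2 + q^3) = q*(7*a + q)/(3*a^2 - 4*a*q + q^2)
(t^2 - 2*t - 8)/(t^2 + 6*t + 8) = (t - 4)/(t + 4)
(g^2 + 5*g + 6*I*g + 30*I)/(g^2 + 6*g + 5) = (g + 6*I)/(g + 1)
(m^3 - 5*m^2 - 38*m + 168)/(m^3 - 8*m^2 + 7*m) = (m^2 + 2*m - 24)/(m*(m - 1))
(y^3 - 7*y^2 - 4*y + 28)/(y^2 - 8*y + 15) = (y^3 - 7*y^2 - 4*y + 28)/(y^2 - 8*y + 15)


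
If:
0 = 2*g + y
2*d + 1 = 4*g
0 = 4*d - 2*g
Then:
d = 1/6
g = 1/3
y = -2/3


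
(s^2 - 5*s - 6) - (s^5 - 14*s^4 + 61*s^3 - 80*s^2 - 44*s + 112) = -s^5 + 14*s^4 - 61*s^3 + 81*s^2 + 39*s - 118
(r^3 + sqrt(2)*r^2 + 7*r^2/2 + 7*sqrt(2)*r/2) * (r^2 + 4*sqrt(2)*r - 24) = r^5 + 7*r^4/2 + 5*sqrt(2)*r^4 - 16*r^3 + 35*sqrt(2)*r^3/2 - 56*r^2 - 24*sqrt(2)*r^2 - 84*sqrt(2)*r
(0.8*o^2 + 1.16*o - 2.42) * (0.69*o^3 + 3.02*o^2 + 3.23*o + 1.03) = 0.552*o^5 + 3.2164*o^4 + 4.4174*o^3 - 2.7376*o^2 - 6.6218*o - 2.4926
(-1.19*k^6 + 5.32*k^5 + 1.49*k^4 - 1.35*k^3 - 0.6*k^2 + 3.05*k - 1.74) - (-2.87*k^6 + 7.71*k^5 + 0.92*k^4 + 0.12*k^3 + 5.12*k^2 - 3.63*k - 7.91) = 1.68*k^6 - 2.39*k^5 + 0.57*k^4 - 1.47*k^3 - 5.72*k^2 + 6.68*k + 6.17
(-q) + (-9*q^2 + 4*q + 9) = -9*q^2 + 3*q + 9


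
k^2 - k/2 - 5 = (k - 5/2)*(k + 2)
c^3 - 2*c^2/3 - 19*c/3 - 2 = (c - 3)*(c + 1/3)*(c + 2)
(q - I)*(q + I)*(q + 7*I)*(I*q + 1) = I*q^4 - 6*q^3 + 8*I*q^2 - 6*q + 7*I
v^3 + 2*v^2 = v^2*(v + 2)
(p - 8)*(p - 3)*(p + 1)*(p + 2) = p^4 - 8*p^3 - 7*p^2 + 50*p + 48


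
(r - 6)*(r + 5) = r^2 - r - 30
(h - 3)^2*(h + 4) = h^3 - 2*h^2 - 15*h + 36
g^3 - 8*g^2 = g^2*(g - 8)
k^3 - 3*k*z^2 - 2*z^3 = (k - 2*z)*(k + z)^2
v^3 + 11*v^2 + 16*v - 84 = (v - 2)*(v + 6)*(v + 7)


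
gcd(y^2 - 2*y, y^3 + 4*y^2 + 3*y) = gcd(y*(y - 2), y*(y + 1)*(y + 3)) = y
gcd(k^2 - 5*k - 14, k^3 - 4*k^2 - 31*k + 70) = k - 7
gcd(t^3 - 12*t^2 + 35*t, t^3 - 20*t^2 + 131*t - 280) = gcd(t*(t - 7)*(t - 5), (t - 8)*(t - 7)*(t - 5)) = t^2 - 12*t + 35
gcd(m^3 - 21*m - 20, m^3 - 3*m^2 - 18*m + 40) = m^2 - m - 20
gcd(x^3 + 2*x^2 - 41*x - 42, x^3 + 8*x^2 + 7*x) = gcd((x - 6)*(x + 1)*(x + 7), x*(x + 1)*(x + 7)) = x^2 + 8*x + 7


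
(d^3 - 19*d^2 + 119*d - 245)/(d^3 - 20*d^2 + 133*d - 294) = (d - 5)/(d - 6)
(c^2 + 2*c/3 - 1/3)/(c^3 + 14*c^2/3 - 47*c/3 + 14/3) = (c + 1)/(c^2 + 5*c - 14)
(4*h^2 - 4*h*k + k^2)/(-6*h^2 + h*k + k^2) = (-2*h + k)/(3*h + k)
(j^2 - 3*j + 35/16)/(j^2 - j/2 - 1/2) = (-16*j^2 + 48*j - 35)/(8*(-2*j^2 + j + 1))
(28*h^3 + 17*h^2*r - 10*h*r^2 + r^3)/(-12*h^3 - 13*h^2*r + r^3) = (-7*h + r)/(3*h + r)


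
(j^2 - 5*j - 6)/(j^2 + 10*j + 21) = (j^2 - 5*j - 6)/(j^2 + 10*j + 21)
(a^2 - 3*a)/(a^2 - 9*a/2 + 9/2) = 2*a/(2*a - 3)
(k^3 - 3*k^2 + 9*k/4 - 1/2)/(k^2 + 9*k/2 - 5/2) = (k^2 - 5*k/2 + 1)/(k + 5)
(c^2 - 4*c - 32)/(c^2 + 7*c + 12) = (c - 8)/(c + 3)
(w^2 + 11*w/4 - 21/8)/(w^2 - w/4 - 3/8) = (2*w + 7)/(2*w + 1)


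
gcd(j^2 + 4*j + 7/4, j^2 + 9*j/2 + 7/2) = j + 7/2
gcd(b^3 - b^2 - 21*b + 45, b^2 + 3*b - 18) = b - 3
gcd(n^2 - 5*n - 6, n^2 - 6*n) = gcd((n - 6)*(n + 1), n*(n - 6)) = n - 6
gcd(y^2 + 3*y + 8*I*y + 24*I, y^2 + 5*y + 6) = y + 3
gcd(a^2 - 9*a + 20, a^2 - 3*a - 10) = a - 5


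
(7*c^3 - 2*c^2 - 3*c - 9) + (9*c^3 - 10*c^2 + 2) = 16*c^3 - 12*c^2 - 3*c - 7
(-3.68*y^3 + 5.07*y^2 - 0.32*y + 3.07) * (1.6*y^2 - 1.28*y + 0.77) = -5.888*y^5 + 12.8224*y^4 - 9.8352*y^3 + 9.2255*y^2 - 4.176*y + 2.3639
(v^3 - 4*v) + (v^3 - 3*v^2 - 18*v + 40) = 2*v^3 - 3*v^2 - 22*v + 40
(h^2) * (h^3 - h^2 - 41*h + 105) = h^5 - h^4 - 41*h^3 + 105*h^2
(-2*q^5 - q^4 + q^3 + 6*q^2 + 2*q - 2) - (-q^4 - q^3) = -2*q^5 + 2*q^3 + 6*q^2 + 2*q - 2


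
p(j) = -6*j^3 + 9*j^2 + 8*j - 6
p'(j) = -18*j^2 + 18*j + 8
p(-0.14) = -6.93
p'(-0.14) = 5.13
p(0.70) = 1.95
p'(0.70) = 11.78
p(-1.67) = 33.68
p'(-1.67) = -72.26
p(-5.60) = 1285.14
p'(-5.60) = -657.28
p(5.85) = -852.41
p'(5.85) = -502.70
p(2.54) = -25.94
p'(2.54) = -62.41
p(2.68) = -35.41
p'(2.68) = -73.04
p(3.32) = -99.80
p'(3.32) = -130.64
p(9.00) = -3579.00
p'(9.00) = -1288.00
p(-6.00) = 1566.00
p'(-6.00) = -748.00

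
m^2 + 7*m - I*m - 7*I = (m + 7)*(m - I)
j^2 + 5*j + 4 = (j + 1)*(j + 4)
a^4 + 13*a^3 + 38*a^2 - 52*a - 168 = (a - 2)*(a + 2)*(a + 6)*(a + 7)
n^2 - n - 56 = (n - 8)*(n + 7)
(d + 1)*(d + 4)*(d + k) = d^3 + d^2*k + 5*d^2 + 5*d*k + 4*d + 4*k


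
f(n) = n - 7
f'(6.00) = 1.00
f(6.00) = -1.00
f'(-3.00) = 1.00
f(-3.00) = -10.00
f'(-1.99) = 1.00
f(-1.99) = -8.99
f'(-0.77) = 1.00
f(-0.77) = -7.77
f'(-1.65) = 1.00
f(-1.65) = -8.65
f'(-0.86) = 1.00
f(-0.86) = -7.86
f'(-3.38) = 1.00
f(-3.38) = -10.38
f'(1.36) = 1.00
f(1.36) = -5.64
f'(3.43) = 1.00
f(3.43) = -3.57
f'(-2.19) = 1.00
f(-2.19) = -9.19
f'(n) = 1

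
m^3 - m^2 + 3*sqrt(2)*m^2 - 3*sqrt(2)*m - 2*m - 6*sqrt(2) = (m - 2)*(m + 1)*(m + 3*sqrt(2))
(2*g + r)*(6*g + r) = 12*g^2 + 8*g*r + r^2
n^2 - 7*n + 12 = (n - 4)*(n - 3)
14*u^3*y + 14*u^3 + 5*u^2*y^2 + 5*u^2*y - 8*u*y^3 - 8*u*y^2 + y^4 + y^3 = (-7*u + y)*(-2*u + y)*(u + y)*(y + 1)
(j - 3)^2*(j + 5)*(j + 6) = j^4 + 5*j^3 - 27*j^2 - 81*j + 270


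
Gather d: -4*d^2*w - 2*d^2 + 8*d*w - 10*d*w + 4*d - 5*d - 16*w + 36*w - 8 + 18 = d^2*(-4*w - 2) + d*(-2*w - 1) + 20*w + 10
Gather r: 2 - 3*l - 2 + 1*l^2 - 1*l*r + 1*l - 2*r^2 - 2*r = l^2 - 2*l - 2*r^2 + r*(-l - 2)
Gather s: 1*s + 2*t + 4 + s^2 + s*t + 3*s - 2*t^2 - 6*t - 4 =s^2 + s*(t + 4) - 2*t^2 - 4*t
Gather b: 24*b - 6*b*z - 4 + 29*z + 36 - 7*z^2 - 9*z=b*(24 - 6*z) - 7*z^2 + 20*z + 32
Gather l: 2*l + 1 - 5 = 2*l - 4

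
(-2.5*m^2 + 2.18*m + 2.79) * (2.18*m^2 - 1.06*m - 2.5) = -5.45*m^4 + 7.4024*m^3 + 10.0214*m^2 - 8.4074*m - 6.975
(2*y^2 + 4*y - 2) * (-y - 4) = -2*y^3 - 12*y^2 - 14*y + 8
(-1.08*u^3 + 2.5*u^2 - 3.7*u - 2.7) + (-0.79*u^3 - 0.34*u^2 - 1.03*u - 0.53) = -1.87*u^3 + 2.16*u^2 - 4.73*u - 3.23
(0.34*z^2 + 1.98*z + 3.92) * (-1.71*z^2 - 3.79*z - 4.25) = -0.5814*z^4 - 4.6744*z^3 - 15.6524*z^2 - 23.2718*z - 16.66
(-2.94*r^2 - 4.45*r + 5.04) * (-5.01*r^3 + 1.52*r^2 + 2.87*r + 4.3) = 14.7294*r^5 + 17.8257*r^4 - 40.4522*r^3 - 17.7527*r^2 - 4.6702*r + 21.672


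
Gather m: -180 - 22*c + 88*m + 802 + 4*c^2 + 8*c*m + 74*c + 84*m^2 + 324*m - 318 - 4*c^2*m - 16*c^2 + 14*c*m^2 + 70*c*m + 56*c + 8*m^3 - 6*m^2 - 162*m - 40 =-12*c^2 + 108*c + 8*m^3 + m^2*(14*c + 78) + m*(-4*c^2 + 78*c + 250) + 264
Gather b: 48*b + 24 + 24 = 48*b + 48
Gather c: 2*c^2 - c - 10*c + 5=2*c^2 - 11*c + 5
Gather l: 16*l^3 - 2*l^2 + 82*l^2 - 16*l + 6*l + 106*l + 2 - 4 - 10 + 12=16*l^3 + 80*l^2 + 96*l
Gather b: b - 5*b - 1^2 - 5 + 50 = 44 - 4*b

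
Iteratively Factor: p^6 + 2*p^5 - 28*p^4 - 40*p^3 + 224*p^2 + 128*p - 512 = (p - 4)*(p^5 + 6*p^4 - 4*p^3 - 56*p^2 + 128) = (p - 4)*(p - 2)*(p^4 + 8*p^3 + 12*p^2 - 32*p - 64) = (p - 4)*(p - 2)*(p + 4)*(p^3 + 4*p^2 - 4*p - 16) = (p - 4)*(p - 2)*(p + 4)^2*(p^2 - 4) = (p - 4)*(p - 2)^2*(p + 4)^2*(p + 2)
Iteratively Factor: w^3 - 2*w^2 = (w - 2)*(w^2) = w*(w - 2)*(w)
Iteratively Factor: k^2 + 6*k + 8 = (k + 2)*(k + 4)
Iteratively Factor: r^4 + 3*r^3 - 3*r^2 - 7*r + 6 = (r - 1)*(r^3 + 4*r^2 + r - 6) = (r - 1)*(r + 3)*(r^2 + r - 2) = (r - 1)*(r + 2)*(r + 3)*(r - 1)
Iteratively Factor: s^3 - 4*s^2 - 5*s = (s - 5)*(s^2 + s) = s*(s - 5)*(s + 1)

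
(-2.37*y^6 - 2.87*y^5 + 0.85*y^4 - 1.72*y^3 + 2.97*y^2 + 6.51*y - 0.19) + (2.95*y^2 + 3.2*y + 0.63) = -2.37*y^6 - 2.87*y^5 + 0.85*y^4 - 1.72*y^3 + 5.92*y^2 + 9.71*y + 0.44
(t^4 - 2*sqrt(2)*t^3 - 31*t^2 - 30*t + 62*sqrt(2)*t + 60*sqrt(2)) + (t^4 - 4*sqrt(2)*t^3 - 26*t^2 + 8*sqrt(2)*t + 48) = 2*t^4 - 6*sqrt(2)*t^3 - 57*t^2 - 30*t + 70*sqrt(2)*t + 48 + 60*sqrt(2)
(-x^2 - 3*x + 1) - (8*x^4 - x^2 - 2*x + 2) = -8*x^4 - x - 1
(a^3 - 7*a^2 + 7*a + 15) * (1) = a^3 - 7*a^2 + 7*a + 15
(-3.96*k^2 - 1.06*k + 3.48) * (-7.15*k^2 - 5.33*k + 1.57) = 28.314*k^4 + 28.6858*k^3 - 25.4494*k^2 - 20.2126*k + 5.4636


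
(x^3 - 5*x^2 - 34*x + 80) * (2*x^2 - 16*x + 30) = 2*x^5 - 26*x^4 + 42*x^3 + 554*x^2 - 2300*x + 2400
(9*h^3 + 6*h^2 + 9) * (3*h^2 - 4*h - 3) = 27*h^5 - 18*h^4 - 51*h^3 + 9*h^2 - 36*h - 27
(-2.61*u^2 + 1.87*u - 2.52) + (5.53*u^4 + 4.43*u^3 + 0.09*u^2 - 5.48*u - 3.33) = 5.53*u^4 + 4.43*u^3 - 2.52*u^2 - 3.61*u - 5.85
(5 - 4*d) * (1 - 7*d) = 28*d^2 - 39*d + 5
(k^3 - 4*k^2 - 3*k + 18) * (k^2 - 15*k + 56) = k^5 - 19*k^4 + 113*k^3 - 161*k^2 - 438*k + 1008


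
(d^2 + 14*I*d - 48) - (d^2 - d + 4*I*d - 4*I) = d + 10*I*d - 48 + 4*I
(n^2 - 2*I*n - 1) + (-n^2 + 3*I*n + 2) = I*n + 1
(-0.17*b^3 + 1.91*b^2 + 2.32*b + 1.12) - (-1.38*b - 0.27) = -0.17*b^3 + 1.91*b^2 + 3.7*b + 1.39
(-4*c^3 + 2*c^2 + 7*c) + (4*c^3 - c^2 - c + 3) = c^2 + 6*c + 3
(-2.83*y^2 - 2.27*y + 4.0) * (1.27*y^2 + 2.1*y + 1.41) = -3.5941*y^4 - 8.8259*y^3 - 3.6773*y^2 + 5.1993*y + 5.64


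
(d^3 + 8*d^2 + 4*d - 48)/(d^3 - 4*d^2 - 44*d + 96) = (d + 4)/(d - 8)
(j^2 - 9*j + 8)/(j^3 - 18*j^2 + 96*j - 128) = (j - 1)/(j^2 - 10*j + 16)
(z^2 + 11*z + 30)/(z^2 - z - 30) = (z + 6)/(z - 6)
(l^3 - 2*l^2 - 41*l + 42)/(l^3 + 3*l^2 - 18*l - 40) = (l^3 - 2*l^2 - 41*l + 42)/(l^3 + 3*l^2 - 18*l - 40)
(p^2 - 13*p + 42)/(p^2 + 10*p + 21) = (p^2 - 13*p + 42)/(p^2 + 10*p + 21)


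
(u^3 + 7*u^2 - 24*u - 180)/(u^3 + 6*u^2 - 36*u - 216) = (u - 5)/(u - 6)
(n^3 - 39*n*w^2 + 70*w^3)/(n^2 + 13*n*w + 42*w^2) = (n^2 - 7*n*w + 10*w^2)/(n + 6*w)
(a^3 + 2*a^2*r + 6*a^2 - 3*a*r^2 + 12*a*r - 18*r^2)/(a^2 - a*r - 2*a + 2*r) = (a^2 + 3*a*r + 6*a + 18*r)/(a - 2)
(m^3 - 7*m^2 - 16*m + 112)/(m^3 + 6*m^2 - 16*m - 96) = (m - 7)/(m + 6)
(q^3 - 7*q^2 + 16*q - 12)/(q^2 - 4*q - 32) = (-q^3 + 7*q^2 - 16*q + 12)/(-q^2 + 4*q + 32)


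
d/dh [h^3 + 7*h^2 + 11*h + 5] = 3*h^2 + 14*h + 11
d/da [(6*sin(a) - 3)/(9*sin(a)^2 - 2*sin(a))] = 6*(-9*cos(a) + 9/tan(a) - cos(a)/sin(a)^2)/(9*sin(a) - 2)^2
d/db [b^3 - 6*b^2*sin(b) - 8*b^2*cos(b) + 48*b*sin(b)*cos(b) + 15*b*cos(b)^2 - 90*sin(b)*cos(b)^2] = 8*b^2*sin(b) - 6*b^2*cos(b) + 3*b^2 - 12*b*sin(b) - 15*b*sin(2*b) - 16*b*cos(b) + 48*b*cos(2*b) + 24*sin(2*b) - 45*cos(b)/2 + 15*cos(2*b)/2 - 135*cos(3*b)/2 + 15/2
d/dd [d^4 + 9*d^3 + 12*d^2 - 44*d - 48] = 4*d^3 + 27*d^2 + 24*d - 44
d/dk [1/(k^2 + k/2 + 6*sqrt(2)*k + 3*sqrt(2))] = 2*(-4*k - 12*sqrt(2) - 1)/(2*k^2 + k + 12*sqrt(2)*k + 6*sqrt(2))^2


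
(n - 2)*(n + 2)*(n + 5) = n^3 + 5*n^2 - 4*n - 20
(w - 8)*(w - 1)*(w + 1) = w^3 - 8*w^2 - w + 8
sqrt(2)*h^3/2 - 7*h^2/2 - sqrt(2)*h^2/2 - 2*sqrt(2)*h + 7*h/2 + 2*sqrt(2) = (h - 1)*(h - 4*sqrt(2))*(sqrt(2)*h/2 + 1/2)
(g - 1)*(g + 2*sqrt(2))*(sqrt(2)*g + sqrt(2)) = sqrt(2)*g^3 + 4*g^2 - sqrt(2)*g - 4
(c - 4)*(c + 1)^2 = c^3 - 2*c^2 - 7*c - 4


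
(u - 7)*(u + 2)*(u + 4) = u^3 - u^2 - 34*u - 56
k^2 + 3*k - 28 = (k - 4)*(k + 7)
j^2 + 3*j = j*(j + 3)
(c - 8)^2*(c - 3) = c^3 - 19*c^2 + 112*c - 192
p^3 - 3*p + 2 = (p - 1)^2*(p + 2)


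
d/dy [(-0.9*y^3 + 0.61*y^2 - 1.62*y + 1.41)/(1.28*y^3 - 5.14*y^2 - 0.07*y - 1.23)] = (-4.44089209850063e-16*y^5 + 3.8452*y^4 + 4.2732*y^3 - 10.4629*y^2 + 12.9942*y + 2.0913)/(1.6384*y^6 - 13.1584*y^5 + 26.2404*y^4 - 2.4292*y^3 + 12.6493*y^2 + 0.1722*y + 1.5129)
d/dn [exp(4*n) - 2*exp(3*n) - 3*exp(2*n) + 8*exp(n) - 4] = (4*exp(3*n) - 6*exp(2*n) - 6*exp(n) + 8)*exp(n)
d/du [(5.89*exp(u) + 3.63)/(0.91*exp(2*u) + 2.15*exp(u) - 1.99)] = (-(1.82*exp(u) + 2.15)*(5.89*exp(u) + 3.63) + 5.3599*exp(2*u) + 12.6635*exp(u) - 11.7211)*exp(u)/(0.91*exp(2*u) + 2.15*exp(u) - 1.99)^2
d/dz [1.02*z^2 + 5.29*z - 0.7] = 2.04*z + 5.29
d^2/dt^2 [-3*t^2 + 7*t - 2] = -6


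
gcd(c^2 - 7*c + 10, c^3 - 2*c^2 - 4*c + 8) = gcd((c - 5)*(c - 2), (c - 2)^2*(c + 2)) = c - 2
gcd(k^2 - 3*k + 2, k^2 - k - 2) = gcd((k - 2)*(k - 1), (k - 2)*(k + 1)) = k - 2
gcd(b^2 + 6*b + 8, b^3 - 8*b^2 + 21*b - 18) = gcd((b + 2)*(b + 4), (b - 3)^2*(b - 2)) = 1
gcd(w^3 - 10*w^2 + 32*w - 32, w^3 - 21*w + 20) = w - 4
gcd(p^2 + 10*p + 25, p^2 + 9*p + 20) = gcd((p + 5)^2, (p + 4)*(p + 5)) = p + 5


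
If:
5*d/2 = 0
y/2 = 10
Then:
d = 0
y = 20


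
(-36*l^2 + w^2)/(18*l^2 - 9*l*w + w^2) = (6*l + w)/(-3*l + w)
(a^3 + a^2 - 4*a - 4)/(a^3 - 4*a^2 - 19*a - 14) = (a - 2)/(a - 7)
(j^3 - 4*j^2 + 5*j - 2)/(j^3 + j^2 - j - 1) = (j^2 - 3*j + 2)/(j^2 + 2*j + 1)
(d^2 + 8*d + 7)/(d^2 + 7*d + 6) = (d + 7)/(d + 6)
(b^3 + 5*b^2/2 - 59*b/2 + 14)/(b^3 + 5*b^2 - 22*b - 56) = (b - 1/2)/(b + 2)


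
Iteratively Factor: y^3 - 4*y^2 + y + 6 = (y - 3)*(y^2 - y - 2) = (y - 3)*(y - 2)*(y + 1)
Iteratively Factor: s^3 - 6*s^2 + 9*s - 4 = (s - 1)*(s^2 - 5*s + 4) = (s - 1)^2*(s - 4)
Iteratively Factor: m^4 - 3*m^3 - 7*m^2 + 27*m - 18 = (m - 1)*(m^3 - 2*m^2 - 9*m + 18) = (m - 3)*(m - 1)*(m^2 + m - 6) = (m - 3)*(m - 1)*(m + 3)*(m - 2)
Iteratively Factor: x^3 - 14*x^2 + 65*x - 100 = (x - 5)*(x^2 - 9*x + 20) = (x - 5)*(x - 4)*(x - 5)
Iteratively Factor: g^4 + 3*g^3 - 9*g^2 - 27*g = (g + 3)*(g^3 - 9*g) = g*(g + 3)*(g^2 - 9) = g*(g - 3)*(g + 3)*(g + 3)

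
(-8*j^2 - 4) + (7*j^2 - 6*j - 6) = -j^2 - 6*j - 10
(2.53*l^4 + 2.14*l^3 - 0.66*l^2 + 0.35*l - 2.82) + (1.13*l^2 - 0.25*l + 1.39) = 2.53*l^4 + 2.14*l^3 + 0.47*l^2 + 0.1*l - 1.43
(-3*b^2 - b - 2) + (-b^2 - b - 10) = -4*b^2 - 2*b - 12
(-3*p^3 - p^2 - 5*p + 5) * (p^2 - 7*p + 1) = -3*p^5 + 20*p^4 - p^3 + 39*p^2 - 40*p + 5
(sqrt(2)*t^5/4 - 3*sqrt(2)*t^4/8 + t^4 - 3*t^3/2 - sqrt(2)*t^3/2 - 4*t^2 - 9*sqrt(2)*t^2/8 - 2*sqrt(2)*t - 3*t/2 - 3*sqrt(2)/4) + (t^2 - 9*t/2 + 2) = sqrt(2)*t^5/4 - 3*sqrt(2)*t^4/8 + t^4 - 3*t^3/2 - sqrt(2)*t^3/2 - 3*t^2 - 9*sqrt(2)*t^2/8 - 6*t - 2*sqrt(2)*t - 3*sqrt(2)/4 + 2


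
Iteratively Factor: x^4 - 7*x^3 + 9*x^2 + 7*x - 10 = (x - 1)*(x^3 - 6*x^2 + 3*x + 10) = (x - 1)*(x + 1)*(x^2 - 7*x + 10) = (x - 2)*(x - 1)*(x + 1)*(x - 5)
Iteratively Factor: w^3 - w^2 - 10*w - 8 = (w + 2)*(w^2 - 3*w - 4) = (w + 1)*(w + 2)*(w - 4)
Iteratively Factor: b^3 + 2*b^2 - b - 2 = (b + 1)*(b^2 + b - 2) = (b - 1)*(b + 1)*(b + 2)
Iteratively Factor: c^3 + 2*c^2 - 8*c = (c - 2)*(c^2 + 4*c) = c*(c - 2)*(c + 4)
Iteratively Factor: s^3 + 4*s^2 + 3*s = (s + 3)*(s^2 + s) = (s + 1)*(s + 3)*(s)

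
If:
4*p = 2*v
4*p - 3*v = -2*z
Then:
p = z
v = 2*z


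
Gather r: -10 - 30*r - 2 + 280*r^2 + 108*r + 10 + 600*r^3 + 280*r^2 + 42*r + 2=600*r^3 + 560*r^2 + 120*r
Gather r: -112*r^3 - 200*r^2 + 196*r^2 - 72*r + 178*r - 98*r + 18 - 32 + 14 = -112*r^3 - 4*r^2 + 8*r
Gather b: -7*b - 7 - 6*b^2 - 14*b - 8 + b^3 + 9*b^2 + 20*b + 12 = b^3 + 3*b^2 - b - 3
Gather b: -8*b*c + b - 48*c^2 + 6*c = b*(1 - 8*c) - 48*c^2 + 6*c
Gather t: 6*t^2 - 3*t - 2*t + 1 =6*t^2 - 5*t + 1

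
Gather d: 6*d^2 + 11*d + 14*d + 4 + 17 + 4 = 6*d^2 + 25*d + 25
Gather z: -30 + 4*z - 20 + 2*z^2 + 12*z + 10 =2*z^2 + 16*z - 40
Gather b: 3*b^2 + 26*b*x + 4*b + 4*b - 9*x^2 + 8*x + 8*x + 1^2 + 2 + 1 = 3*b^2 + b*(26*x + 8) - 9*x^2 + 16*x + 4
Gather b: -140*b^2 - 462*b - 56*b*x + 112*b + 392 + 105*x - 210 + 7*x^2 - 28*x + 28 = -140*b^2 + b*(-56*x - 350) + 7*x^2 + 77*x + 210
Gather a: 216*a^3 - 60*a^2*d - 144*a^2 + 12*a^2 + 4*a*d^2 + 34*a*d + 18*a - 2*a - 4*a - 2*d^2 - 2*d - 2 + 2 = 216*a^3 + a^2*(-60*d - 132) + a*(4*d^2 + 34*d + 12) - 2*d^2 - 2*d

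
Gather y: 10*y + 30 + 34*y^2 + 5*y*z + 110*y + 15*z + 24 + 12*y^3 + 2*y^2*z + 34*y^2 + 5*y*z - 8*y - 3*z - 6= 12*y^3 + y^2*(2*z + 68) + y*(10*z + 112) + 12*z + 48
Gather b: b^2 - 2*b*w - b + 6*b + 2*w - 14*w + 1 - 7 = b^2 + b*(5 - 2*w) - 12*w - 6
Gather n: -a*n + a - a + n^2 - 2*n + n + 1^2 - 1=n^2 + n*(-a - 1)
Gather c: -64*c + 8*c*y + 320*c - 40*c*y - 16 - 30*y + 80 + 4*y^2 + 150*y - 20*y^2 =c*(256 - 32*y) - 16*y^2 + 120*y + 64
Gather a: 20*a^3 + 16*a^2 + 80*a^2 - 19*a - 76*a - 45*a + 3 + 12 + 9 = 20*a^3 + 96*a^2 - 140*a + 24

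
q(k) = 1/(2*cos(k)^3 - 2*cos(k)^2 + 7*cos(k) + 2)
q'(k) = (6*sin(k)*cos(k)^2 - 4*sin(k)*cos(k) + 7*sin(k))/(2*cos(k)^3 - 2*cos(k)^2 + 7*cos(k) + 2)^2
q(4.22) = -0.51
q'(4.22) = -2.33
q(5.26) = 0.19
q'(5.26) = -0.19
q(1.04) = 0.19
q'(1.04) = 0.20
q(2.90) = -0.12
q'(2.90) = 0.05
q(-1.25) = 0.25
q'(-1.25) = -0.36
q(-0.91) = 0.17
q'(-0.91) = -0.15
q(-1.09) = 0.20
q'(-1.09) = -0.23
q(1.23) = 0.24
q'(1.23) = 0.34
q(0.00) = 0.11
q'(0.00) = 0.00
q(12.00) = 0.13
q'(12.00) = -0.07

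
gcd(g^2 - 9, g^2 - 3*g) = g - 3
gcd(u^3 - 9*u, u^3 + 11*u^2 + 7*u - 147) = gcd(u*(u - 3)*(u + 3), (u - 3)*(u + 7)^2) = u - 3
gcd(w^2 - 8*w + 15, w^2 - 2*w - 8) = 1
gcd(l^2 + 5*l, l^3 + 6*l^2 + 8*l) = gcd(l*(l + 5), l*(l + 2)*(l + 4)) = l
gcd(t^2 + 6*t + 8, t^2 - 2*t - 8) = t + 2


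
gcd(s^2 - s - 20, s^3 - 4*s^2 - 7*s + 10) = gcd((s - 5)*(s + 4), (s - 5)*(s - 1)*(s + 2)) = s - 5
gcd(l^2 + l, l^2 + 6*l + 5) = l + 1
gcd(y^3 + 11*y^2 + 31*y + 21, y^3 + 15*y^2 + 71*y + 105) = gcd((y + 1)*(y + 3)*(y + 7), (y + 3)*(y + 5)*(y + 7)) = y^2 + 10*y + 21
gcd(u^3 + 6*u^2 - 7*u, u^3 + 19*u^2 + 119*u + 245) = u + 7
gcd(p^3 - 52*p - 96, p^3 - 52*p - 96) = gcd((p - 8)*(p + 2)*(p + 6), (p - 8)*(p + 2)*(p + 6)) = p^3 - 52*p - 96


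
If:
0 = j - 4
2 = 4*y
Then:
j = 4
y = 1/2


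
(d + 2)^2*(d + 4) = d^3 + 8*d^2 + 20*d + 16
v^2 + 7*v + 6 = (v + 1)*(v + 6)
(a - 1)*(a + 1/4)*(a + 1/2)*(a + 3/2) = a^4 + 5*a^3/4 - a^2 - 17*a/16 - 3/16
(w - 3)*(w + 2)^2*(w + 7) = w^4 + 8*w^3 - w^2 - 68*w - 84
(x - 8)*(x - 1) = x^2 - 9*x + 8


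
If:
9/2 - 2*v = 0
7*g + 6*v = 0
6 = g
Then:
No Solution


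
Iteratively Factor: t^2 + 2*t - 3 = (t + 3)*(t - 1)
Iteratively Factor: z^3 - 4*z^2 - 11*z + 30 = (z - 5)*(z^2 + z - 6) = (z - 5)*(z - 2)*(z + 3)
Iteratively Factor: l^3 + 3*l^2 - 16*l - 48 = (l - 4)*(l^2 + 7*l + 12) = (l - 4)*(l + 3)*(l + 4)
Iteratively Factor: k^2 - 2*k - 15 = (k + 3)*(k - 5)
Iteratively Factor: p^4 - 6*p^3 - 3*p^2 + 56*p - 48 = (p - 4)*(p^3 - 2*p^2 - 11*p + 12) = (p - 4)*(p - 1)*(p^2 - p - 12) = (p - 4)*(p - 1)*(p + 3)*(p - 4)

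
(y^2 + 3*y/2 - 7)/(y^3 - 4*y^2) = (y^2 + 3*y/2 - 7)/(y^2*(y - 4))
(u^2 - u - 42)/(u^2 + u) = (u^2 - u - 42)/(u*(u + 1))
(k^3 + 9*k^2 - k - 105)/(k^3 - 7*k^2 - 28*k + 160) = (k^2 + 4*k - 21)/(k^2 - 12*k + 32)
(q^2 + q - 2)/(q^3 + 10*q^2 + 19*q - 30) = (q + 2)/(q^2 + 11*q + 30)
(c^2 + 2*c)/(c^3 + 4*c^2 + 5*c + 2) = c/(c^2 + 2*c + 1)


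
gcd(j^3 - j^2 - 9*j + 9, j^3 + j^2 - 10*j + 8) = j - 1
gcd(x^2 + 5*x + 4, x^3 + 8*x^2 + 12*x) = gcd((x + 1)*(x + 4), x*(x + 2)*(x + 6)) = 1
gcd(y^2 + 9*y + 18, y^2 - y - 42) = y + 6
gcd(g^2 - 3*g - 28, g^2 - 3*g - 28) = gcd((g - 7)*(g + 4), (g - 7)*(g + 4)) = g^2 - 3*g - 28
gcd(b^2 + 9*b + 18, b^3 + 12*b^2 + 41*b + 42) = b + 3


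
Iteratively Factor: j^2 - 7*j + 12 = (j - 4)*(j - 3)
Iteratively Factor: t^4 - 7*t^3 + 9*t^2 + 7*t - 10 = (t - 2)*(t^3 - 5*t^2 - t + 5) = (t - 5)*(t - 2)*(t^2 - 1) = (t - 5)*(t - 2)*(t + 1)*(t - 1)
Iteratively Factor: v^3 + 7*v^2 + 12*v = (v + 3)*(v^2 + 4*v) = (v + 3)*(v + 4)*(v)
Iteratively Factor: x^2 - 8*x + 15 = (x - 5)*(x - 3)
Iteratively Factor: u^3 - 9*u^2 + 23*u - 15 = (u - 1)*(u^2 - 8*u + 15) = (u - 5)*(u - 1)*(u - 3)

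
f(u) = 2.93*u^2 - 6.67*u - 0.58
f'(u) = 5.86*u - 6.67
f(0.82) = -4.08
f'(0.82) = -1.86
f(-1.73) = 19.73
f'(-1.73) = -16.81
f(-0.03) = -0.38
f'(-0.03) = -6.85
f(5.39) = 48.59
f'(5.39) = 24.92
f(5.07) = 40.92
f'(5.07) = 23.04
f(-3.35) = 54.65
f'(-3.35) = -26.30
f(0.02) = -0.71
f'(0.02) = -6.55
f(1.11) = -4.37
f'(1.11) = -0.17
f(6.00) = 64.88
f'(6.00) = 28.49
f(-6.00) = 144.92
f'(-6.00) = -41.83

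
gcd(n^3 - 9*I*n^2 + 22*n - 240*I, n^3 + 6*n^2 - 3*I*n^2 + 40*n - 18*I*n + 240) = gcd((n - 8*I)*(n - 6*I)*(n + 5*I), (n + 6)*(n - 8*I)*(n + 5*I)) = n^2 - 3*I*n + 40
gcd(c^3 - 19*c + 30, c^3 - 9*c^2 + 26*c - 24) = c^2 - 5*c + 6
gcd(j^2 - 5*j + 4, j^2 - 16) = j - 4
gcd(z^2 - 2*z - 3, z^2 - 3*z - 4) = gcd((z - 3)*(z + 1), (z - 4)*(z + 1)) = z + 1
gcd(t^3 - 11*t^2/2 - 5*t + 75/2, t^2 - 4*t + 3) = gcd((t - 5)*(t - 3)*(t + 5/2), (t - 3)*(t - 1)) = t - 3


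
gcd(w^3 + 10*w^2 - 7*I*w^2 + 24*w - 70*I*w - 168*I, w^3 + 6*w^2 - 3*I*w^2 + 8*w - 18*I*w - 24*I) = w + 4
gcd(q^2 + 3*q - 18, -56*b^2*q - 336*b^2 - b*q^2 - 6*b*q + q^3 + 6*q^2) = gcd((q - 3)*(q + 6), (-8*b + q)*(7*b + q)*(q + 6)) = q + 6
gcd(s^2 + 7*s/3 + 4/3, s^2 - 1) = s + 1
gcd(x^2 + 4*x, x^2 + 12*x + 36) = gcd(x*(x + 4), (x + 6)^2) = 1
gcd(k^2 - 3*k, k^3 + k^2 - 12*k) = k^2 - 3*k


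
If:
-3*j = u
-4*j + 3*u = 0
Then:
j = 0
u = 0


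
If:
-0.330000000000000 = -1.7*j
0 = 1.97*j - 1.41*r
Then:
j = 0.19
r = 0.27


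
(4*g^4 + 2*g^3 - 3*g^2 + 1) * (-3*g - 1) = -12*g^5 - 10*g^4 + 7*g^3 + 3*g^2 - 3*g - 1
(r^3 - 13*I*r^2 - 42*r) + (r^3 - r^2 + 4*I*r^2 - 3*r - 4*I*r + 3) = 2*r^3 - r^2 - 9*I*r^2 - 45*r - 4*I*r + 3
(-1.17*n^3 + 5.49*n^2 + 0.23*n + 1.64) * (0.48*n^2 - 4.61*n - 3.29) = -0.5616*n^5 + 8.0289*n^4 - 21.3492*n^3 - 18.3352*n^2 - 8.3171*n - 5.3956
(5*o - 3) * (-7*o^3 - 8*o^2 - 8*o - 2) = -35*o^4 - 19*o^3 - 16*o^2 + 14*o + 6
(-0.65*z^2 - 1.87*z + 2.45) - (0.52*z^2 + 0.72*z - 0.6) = -1.17*z^2 - 2.59*z + 3.05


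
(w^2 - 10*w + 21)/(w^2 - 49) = (w - 3)/(w + 7)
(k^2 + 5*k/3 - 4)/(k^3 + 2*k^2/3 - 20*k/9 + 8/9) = 3*(3*k^2 + 5*k - 12)/(9*k^3 + 6*k^2 - 20*k + 8)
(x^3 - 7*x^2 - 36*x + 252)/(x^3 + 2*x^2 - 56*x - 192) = (x^2 - 13*x + 42)/(x^2 - 4*x - 32)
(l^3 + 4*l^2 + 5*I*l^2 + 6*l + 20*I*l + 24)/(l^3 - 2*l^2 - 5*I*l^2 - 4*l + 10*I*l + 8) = (l^2 + l*(4 + 6*I) + 24*I)/(l^2 + l*(-2 - 4*I) + 8*I)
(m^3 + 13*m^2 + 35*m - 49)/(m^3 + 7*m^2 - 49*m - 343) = (m - 1)/(m - 7)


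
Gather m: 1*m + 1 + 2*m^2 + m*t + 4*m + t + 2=2*m^2 + m*(t + 5) + t + 3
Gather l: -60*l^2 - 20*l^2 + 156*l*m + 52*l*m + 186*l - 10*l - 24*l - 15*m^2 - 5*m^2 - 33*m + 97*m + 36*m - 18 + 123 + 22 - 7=-80*l^2 + l*(208*m + 152) - 20*m^2 + 100*m + 120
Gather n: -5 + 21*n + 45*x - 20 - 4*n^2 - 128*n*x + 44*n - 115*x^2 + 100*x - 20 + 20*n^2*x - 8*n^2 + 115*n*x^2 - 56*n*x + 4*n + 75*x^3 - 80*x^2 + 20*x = n^2*(20*x - 12) + n*(115*x^2 - 184*x + 69) + 75*x^3 - 195*x^2 + 165*x - 45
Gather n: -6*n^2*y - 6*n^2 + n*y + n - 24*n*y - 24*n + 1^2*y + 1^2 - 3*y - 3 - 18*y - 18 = n^2*(-6*y - 6) + n*(-23*y - 23) - 20*y - 20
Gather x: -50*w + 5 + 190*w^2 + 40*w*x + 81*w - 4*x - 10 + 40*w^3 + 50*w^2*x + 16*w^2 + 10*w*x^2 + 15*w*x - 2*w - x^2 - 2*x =40*w^3 + 206*w^2 + 29*w + x^2*(10*w - 1) + x*(50*w^2 + 55*w - 6) - 5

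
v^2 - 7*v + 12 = (v - 4)*(v - 3)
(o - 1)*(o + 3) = o^2 + 2*o - 3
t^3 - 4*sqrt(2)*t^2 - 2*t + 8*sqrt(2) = (t - 4*sqrt(2))*(t - sqrt(2))*(t + sqrt(2))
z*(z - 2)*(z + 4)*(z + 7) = z^4 + 9*z^3 + 6*z^2 - 56*z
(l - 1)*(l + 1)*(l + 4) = l^3 + 4*l^2 - l - 4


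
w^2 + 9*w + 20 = (w + 4)*(w + 5)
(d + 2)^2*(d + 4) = d^3 + 8*d^2 + 20*d + 16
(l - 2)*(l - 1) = l^2 - 3*l + 2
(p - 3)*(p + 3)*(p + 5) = p^3 + 5*p^2 - 9*p - 45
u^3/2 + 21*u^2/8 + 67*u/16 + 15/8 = (u/2 + 1)*(u + 3/4)*(u + 5/2)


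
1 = 1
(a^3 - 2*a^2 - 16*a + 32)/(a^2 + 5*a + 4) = (a^2 - 6*a + 8)/(a + 1)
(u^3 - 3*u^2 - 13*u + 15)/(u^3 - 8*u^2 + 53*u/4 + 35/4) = 4*(u^2 + 2*u - 3)/(4*u^2 - 12*u - 7)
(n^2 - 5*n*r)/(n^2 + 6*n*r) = (n - 5*r)/(n + 6*r)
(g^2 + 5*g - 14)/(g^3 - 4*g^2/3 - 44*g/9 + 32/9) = 9*(g^2 + 5*g - 14)/(9*g^3 - 12*g^2 - 44*g + 32)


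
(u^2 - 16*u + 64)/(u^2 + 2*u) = (u^2 - 16*u + 64)/(u*(u + 2))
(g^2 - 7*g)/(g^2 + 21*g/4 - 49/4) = 4*g*(g - 7)/(4*g^2 + 21*g - 49)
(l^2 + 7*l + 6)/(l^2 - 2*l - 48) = (l + 1)/(l - 8)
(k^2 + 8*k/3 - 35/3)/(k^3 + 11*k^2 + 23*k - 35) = (k - 7/3)/(k^2 + 6*k - 7)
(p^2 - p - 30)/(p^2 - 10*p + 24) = (p + 5)/(p - 4)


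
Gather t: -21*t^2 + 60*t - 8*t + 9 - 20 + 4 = -21*t^2 + 52*t - 7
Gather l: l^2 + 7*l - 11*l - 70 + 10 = l^2 - 4*l - 60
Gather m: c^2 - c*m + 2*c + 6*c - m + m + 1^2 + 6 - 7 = c^2 - c*m + 8*c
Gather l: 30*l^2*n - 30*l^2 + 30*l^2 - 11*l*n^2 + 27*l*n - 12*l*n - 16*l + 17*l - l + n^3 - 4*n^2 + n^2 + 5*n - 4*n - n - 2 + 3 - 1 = 30*l^2*n + l*(-11*n^2 + 15*n) + n^3 - 3*n^2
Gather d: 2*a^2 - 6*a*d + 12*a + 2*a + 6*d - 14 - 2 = 2*a^2 + 14*a + d*(6 - 6*a) - 16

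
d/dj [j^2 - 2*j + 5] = 2*j - 2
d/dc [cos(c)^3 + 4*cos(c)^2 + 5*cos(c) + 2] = (3*sin(c)^2 - 8*cos(c) - 8)*sin(c)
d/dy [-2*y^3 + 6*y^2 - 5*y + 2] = -6*y^2 + 12*y - 5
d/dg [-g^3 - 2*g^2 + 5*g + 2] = -3*g^2 - 4*g + 5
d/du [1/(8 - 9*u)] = 9/(9*u - 8)^2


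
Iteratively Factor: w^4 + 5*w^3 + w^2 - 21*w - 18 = (w + 3)*(w^3 + 2*w^2 - 5*w - 6) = (w + 1)*(w + 3)*(w^2 + w - 6) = (w - 2)*(w + 1)*(w + 3)*(w + 3)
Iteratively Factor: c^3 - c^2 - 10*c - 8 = (c + 1)*(c^2 - 2*c - 8) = (c - 4)*(c + 1)*(c + 2)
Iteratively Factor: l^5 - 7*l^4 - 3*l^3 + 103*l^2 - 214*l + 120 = (l - 1)*(l^4 - 6*l^3 - 9*l^2 + 94*l - 120) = (l - 5)*(l - 1)*(l^3 - l^2 - 14*l + 24) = (l - 5)*(l - 1)*(l + 4)*(l^2 - 5*l + 6) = (l - 5)*(l - 3)*(l - 1)*(l + 4)*(l - 2)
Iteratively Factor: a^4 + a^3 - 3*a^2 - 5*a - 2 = (a - 2)*(a^3 + 3*a^2 + 3*a + 1) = (a - 2)*(a + 1)*(a^2 + 2*a + 1) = (a - 2)*(a + 1)^2*(a + 1)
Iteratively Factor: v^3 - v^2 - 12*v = (v + 3)*(v^2 - 4*v) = (v - 4)*(v + 3)*(v)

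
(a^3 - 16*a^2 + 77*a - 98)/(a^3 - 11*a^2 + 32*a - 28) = (a - 7)/(a - 2)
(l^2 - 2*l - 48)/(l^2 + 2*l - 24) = (l - 8)/(l - 4)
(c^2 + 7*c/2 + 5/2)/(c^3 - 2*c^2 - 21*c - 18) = (c + 5/2)/(c^2 - 3*c - 18)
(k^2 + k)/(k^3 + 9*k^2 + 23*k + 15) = k/(k^2 + 8*k + 15)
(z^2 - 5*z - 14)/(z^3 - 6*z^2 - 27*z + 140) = (z + 2)/(z^2 + z - 20)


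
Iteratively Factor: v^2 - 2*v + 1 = (v - 1)*(v - 1)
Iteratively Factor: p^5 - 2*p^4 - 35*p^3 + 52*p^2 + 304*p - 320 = (p - 5)*(p^4 + 3*p^3 - 20*p^2 - 48*p + 64) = (p - 5)*(p - 4)*(p^3 + 7*p^2 + 8*p - 16) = (p - 5)*(p - 4)*(p + 4)*(p^2 + 3*p - 4) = (p - 5)*(p - 4)*(p - 1)*(p + 4)*(p + 4)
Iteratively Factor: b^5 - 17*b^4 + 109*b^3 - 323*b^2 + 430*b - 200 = (b - 1)*(b^4 - 16*b^3 + 93*b^2 - 230*b + 200) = (b - 2)*(b - 1)*(b^3 - 14*b^2 + 65*b - 100) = (b - 4)*(b - 2)*(b - 1)*(b^2 - 10*b + 25) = (b - 5)*(b - 4)*(b - 2)*(b - 1)*(b - 5)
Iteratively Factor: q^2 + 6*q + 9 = (q + 3)*(q + 3)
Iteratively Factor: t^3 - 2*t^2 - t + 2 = (t - 1)*(t^2 - t - 2) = (t - 2)*(t - 1)*(t + 1)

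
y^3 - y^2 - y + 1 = (y - 1)^2*(y + 1)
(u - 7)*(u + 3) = u^2 - 4*u - 21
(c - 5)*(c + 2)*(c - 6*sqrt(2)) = c^3 - 6*sqrt(2)*c^2 - 3*c^2 - 10*c + 18*sqrt(2)*c + 60*sqrt(2)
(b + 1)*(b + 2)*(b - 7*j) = b^3 - 7*b^2*j + 3*b^2 - 21*b*j + 2*b - 14*j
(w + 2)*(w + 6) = w^2 + 8*w + 12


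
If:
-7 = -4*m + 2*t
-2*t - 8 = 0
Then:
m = -1/4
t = -4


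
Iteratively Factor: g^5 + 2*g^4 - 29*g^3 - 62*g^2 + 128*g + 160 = (g - 2)*(g^4 + 4*g^3 - 21*g^2 - 104*g - 80) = (g - 2)*(g + 1)*(g^3 + 3*g^2 - 24*g - 80) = (g - 5)*(g - 2)*(g + 1)*(g^2 + 8*g + 16) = (g - 5)*(g - 2)*(g + 1)*(g + 4)*(g + 4)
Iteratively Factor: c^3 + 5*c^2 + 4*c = (c + 1)*(c^2 + 4*c) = (c + 1)*(c + 4)*(c)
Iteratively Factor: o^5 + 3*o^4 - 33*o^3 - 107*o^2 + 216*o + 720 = (o - 5)*(o^4 + 8*o^3 + 7*o^2 - 72*o - 144) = (o - 5)*(o - 3)*(o^3 + 11*o^2 + 40*o + 48) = (o - 5)*(o - 3)*(o + 3)*(o^2 + 8*o + 16) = (o - 5)*(o - 3)*(o + 3)*(o + 4)*(o + 4)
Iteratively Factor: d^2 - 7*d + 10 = (d - 2)*(d - 5)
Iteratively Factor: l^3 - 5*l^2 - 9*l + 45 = (l + 3)*(l^2 - 8*l + 15) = (l - 5)*(l + 3)*(l - 3)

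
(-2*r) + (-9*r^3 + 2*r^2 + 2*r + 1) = -9*r^3 + 2*r^2 + 1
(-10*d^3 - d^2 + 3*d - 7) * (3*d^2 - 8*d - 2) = -30*d^5 + 77*d^4 + 37*d^3 - 43*d^2 + 50*d + 14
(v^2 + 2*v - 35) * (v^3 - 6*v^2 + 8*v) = v^5 - 4*v^4 - 39*v^3 + 226*v^2 - 280*v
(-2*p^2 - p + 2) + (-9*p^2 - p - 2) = -11*p^2 - 2*p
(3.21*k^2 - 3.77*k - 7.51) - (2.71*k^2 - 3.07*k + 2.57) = 0.5*k^2 - 0.7*k - 10.08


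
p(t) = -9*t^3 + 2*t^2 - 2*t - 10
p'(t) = -27*t^2 + 4*t - 2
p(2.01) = -79.03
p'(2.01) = -103.04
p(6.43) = -2332.80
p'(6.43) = -1092.59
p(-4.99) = 1168.04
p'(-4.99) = -694.26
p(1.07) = -20.88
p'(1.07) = -28.63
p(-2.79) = 206.61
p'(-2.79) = -223.33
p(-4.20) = 700.47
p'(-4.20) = -495.08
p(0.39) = -11.01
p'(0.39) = -4.55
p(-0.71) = -4.35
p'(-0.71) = -18.45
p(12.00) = -15298.00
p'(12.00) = -3842.00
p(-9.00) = 6731.00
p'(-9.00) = -2225.00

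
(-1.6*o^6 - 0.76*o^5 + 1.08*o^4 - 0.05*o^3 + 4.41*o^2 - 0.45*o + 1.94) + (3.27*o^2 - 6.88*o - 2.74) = -1.6*o^6 - 0.76*o^5 + 1.08*o^4 - 0.05*o^3 + 7.68*o^2 - 7.33*o - 0.8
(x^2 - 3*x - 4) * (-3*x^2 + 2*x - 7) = -3*x^4 + 11*x^3 - x^2 + 13*x + 28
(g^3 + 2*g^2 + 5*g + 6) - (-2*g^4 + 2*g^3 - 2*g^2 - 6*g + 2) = 2*g^4 - g^3 + 4*g^2 + 11*g + 4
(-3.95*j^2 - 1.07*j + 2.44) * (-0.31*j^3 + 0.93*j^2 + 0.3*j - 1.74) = 1.2245*j^5 - 3.3418*j^4 - 2.9365*j^3 + 8.8212*j^2 + 2.5938*j - 4.2456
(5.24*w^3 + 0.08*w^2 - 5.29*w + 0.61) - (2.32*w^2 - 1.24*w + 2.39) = 5.24*w^3 - 2.24*w^2 - 4.05*w - 1.78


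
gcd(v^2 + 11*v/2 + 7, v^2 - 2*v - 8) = v + 2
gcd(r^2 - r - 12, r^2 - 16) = r - 4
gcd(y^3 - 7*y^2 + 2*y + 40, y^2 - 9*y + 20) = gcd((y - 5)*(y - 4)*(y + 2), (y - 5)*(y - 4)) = y^2 - 9*y + 20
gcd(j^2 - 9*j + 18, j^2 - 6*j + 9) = j - 3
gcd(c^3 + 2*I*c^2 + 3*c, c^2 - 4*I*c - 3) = c - I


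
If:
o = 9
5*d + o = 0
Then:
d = -9/5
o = 9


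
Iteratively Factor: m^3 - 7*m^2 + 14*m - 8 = (m - 1)*(m^2 - 6*m + 8) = (m - 4)*(m - 1)*(m - 2)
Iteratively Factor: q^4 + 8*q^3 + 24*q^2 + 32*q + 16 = (q + 2)*(q^3 + 6*q^2 + 12*q + 8) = (q + 2)^2*(q^2 + 4*q + 4) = (q + 2)^3*(q + 2)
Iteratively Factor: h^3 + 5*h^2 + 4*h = (h + 4)*(h^2 + h) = (h + 1)*(h + 4)*(h)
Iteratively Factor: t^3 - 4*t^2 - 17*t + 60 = (t + 4)*(t^2 - 8*t + 15) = (t - 3)*(t + 4)*(t - 5)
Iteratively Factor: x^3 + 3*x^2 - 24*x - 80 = (x + 4)*(x^2 - x - 20) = (x - 5)*(x + 4)*(x + 4)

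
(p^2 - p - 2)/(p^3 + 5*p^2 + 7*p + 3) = (p - 2)/(p^2 + 4*p + 3)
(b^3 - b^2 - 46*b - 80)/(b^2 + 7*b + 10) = b - 8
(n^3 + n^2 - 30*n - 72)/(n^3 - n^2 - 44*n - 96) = (n - 6)/(n - 8)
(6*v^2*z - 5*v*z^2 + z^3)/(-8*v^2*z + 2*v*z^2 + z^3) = (-3*v + z)/(4*v + z)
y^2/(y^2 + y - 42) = y^2/(y^2 + y - 42)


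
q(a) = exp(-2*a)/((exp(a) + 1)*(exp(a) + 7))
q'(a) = -2*exp(-2*a)/((exp(a) + 1)*(exp(a) + 7)) - exp(-a)/((exp(a) + 1)*(exp(a) + 7)^2) - exp(-a)/((exp(a) + 1)^2*(exp(a) + 7)) = 2*(-2*exp(2*a) - 12*exp(a) - 7)*exp(-2*a)/(exp(4*a) + 16*exp(3*a) + 78*exp(2*a) + 112*exp(a) + 49)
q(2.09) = 0.00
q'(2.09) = -0.00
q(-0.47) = 0.21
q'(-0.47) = -0.51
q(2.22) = 0.00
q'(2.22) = -0.00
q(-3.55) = 167.62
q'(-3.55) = -340.60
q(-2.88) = 42.58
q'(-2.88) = -87.77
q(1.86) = 0.00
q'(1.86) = -0.00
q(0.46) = 0.02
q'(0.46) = -0.05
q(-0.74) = 0.40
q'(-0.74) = -0.95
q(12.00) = 0.00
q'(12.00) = 0.00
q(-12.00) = 3784133732.22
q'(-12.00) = -7568294036.32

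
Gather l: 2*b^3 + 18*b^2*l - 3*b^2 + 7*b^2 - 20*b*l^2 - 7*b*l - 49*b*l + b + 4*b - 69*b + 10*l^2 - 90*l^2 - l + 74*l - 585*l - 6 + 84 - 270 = 2*b^3 + 4*b^2 - 64*b + l^2*(-20*b - 80) + l*(18*b^2 - 56*b - 512) - 192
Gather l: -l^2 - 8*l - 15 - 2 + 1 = -l^2 - 8*l - 16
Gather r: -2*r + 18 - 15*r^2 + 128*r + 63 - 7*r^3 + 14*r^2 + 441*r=-7*r^3 - r^2 + 567*r + 81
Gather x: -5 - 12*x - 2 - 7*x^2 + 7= -7*x^2 - 12*x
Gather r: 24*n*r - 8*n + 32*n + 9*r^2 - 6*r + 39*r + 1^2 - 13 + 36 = 24*n + 9*r^2 + r*(24*n + 33) + 24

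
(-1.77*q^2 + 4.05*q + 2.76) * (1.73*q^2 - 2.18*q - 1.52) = -3.0621*q^4 + 10.8651*q^3 - 1.3638*q^2 - 12.1728*q - 4.1952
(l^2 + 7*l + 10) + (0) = l^2 + 7*l + 10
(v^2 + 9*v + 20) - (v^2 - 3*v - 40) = 12*v + 60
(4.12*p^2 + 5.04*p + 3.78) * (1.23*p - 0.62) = 5.0676*p^3 + 3.6448*p^2 + 1.5246*p - 2.3436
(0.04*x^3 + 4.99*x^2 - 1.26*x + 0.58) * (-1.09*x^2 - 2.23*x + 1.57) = -0.0436*x^5 - 5.5283*x^4 - 9.6915*x^3 + 10.0119*x^2 - 3.2716*x + 0.9106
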